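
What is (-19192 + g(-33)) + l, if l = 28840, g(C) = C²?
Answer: 10737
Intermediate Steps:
(-19192 + g(-33)) + l = (-19192 + (-33)²) + 28840 = (-19192 + 1089) + 28840 = -18103 + 28840 = 10737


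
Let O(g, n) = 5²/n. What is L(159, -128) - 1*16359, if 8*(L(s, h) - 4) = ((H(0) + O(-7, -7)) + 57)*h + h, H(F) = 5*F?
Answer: -120581/7 ≈ -17226.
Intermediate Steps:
O(g, n) = 25/n
L(s, h) = 4 + 381*h/56 (L(s, h) = 4 + (((5*0 + 25/(-7)) + 57)*h + h)/8 = 4 + (((0 + 25*(-⅐)) + 57)*h + h)/8 = 4 + (((0 - 25/7) + 57)*h + h)/8 = 4 + ((-25/7 + 57)*h + h)/8 = 4 + (374*h/7 + h)/8 = 4 + (381*h/7)/8 = 4 + 381*h/56)
L(159, -128) - 1*16359 = (4 + (381/56)*(-128)) - 1*16359 = (4 - 6096/7) - 16359 = -6068/7 - 16359 = -120581/7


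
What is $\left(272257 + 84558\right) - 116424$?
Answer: $240391$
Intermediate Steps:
$\left(272257 + 84558\right) - 116424 = 356815 - 116424 = 240391$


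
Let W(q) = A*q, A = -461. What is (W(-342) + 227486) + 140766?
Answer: 525914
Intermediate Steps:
W(q) = -461*q
(W(-342) + 227486) + 140766 = (-461*(-342) + 227486) + 140766 = (157662 + 227486) + 140766 = 385148 + 140766 = 525914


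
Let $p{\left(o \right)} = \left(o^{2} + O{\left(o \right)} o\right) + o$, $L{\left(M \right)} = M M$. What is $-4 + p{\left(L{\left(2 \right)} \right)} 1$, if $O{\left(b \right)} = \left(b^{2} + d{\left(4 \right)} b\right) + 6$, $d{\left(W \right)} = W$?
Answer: $168$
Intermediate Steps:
$L{\left(M \right)} = M^{2}$
$O{\left(b \right)} = 6 + b^{2} + 4 b$ ($O{\left(b \right)} = \left(b^{2} + 4 b\right) + 6 = 6 + b^{2} + 4 b$)
$p{\left(o \right)} = o + o^{2} + o \left(6 + o^{2} + 4 o\right)$ ($p{\left(o \right)} = \left(o^{2} + \left(6 + o^{2} + 4 o\right) o\right) + o = \left(o^{2} + o \left(6 + o^{2} + 4 o\right)\right) + o = o + o^{2} + o \left(6 + o^{2} + 4 o\right)$)
$-4 + p{\left(L{\left(2 \right)} \right)} 1 = -4 + 2^{2} \left(7 + \left(2^{2}\right)^{2} + 5 \cdot 2^{2}\right) 1 = -4 + 4 \left(7 + 4^{2} + 5 \cdot 4\right) 1 = -4 + 4 \left(7 + 16 + 20\right) 1 = -4 + 4 \cdot 43 \cdot 1 = -4 + 172 \cdot 1 = -4 + 172 = 168$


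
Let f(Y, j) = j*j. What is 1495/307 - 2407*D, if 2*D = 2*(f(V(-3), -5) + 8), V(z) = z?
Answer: -24383822/307 ≈ -79426.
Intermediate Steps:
f(Y, j) = j**2
D = 33 (D = (2*((-5)**2 + 8))/2 = (2*(25 + 8))/2 = (2*33)/2 = (1/2)*66 = 33)
1495/307 - 2407*D = 1495/307 - 2407/(1/33) = 1495*(1/307) - 2407/1/33 = 1495/307 - 2407*33 = 1495/307 - 79431 = -24383822/307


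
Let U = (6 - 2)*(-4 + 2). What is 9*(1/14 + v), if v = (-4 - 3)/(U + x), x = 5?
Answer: 303/14 ≈ 21.643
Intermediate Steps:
U = -8 (U = 4*(-2) = -8)
v = 7/3 (v = (-4 - 3)/(-8 + 5) = -7/(-3) = -7*(-⅓) = 7/3 ≈ 2.3333)
9*(1/14 + v) = 9*(1/14 + 7/3) = 9*(101/42) = 303/14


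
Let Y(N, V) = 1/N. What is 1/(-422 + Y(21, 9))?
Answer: -21/8861 ≈ -0.0023699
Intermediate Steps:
1/(-422 + Y(21, 9)) = 1/(-422 + 1/21) = 1/(-8861/21) = -21/8861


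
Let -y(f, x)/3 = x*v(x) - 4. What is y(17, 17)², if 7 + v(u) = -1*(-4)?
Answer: 27225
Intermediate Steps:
v(u) = -3 (v(u) = -7 - 1*(-4) = -7 + 4 = -3)
y(f, x) = 12 + 9*x (y(f, x) = -3*(x*(-3) - 4) = -3*(-3*x - 4) = -3*(-4 - 3*x) = 12 + 9*x)
y(17, 17)² = (12 + 9*17)² = (12 + 153)² = 165² = 27225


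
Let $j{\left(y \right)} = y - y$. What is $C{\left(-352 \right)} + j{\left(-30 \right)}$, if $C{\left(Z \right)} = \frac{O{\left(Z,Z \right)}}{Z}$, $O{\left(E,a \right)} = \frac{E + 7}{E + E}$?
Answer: $- \frac{345}{247808} \approx -0.0013922$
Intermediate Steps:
$O{\left(E,a \right)} = \frac{7 + E}{2 E}$
$C{\left(Z \right)} = \frac{7 + Z}{2 Z^{2}}$ ($C{\left(Z \right)} = \frac{\frac{1}{2} \frac{1}{Z} \left(7 + Z\right)}{Z} = \frac{7 + Z}{2 Z^{2}}$)
$j{\left(y \right)} = 0$
$C{\left(-352 \right)} + j{\left(-30 \right)} = \frac{7 - 352}{2 \cdot 123904} + 0 = \frac{1}{2} \cdot \frac{1}{123904} \left(-345\right) + 0 = - \frac{345}{247808} + 0 = - \frac{345}{247808}$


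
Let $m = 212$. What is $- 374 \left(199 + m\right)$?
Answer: $-153714$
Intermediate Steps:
$- 374 \left(199 + m\right) = - 374 \left(199 + 212\right) = \left(-374\right) 411 = -153714$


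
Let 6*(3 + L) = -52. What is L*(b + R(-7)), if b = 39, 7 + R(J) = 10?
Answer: -490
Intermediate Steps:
L = -35/3 (L = -3 + (⅙)*(-52) = -3 - 26/3 = -35/3 ≈ -11.667)
R(J) = 3 (R(J) = -7 + 10 = 3)
L*(b + R(-7)) = -35*(39 + 3)/3 = -35/3*42 = -490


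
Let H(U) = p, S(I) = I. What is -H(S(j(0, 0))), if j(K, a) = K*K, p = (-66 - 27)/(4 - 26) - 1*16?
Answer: 259/22 ≈ 11.773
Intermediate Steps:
p = -259/22 (p = -93/(-22) - 16 = -93*(-1/22) - 16 = 93/22 - 16 = -259/22 ≈ -11.773)
j(K, a) = K**2
H(U) = -259/22
-H(S(j(0, 0))) = -1*(-259/22) = 259/22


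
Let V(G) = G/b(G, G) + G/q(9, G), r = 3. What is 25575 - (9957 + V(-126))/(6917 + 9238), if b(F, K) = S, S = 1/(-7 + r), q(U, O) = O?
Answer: 413153663/16155 ≈ 25574.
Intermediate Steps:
S = -1/4 (S = 1/(-7 + 3) = 1/(-4) = -1/4 ≈ -0.25000)
b(F, K) = -1/4
V(G) = 1 - 4*G (V(G) = G/(-1/4) + G/G = G*(-4) + 1 = -4*G + 1 = 1 - 4*G)
25575 - (9957 + V(-126))/(6917 + 9238) = 25575 - (9957 + (1 - 4*(-126)))/(6917 + 9238) = 25575 - (9957 + (1 + 504))/16155 = 25575 - (9957 + 505)/16155 = 25575 - 10462/16155 = 413153663/16155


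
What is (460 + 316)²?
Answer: 602176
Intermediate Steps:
(460 + 316)² = 776² = 602176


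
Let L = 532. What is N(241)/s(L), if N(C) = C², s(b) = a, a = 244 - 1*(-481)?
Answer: 58081/725 ≈ 80.112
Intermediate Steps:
a = 725 (a = 244 + 481 = 725)
s(b) = 725
N(241)/s(L) = 241²/725 = 58081*(1/725) = 58081/725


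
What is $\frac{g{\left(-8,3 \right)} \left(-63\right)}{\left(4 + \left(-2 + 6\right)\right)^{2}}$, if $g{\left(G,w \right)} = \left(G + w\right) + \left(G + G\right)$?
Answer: $\frac{1323}{64} \approx 20.672$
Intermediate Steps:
$g{\left(G,w \right)} = w + 3 G$ ($g{\left(G,w \right)} = \left(G + w\right) + 2 G = w + 3 G$)
$\frac{g{\left(-8,3 \right)} \left(-63\right)}{\left(4 + \left(-2 + 6\right)\right)^{2}} = \frac{\left(3 + 3 \left(-8\right)\right) \left(-63\right)}{\left(4 + \left(-2 + 6\right)\right)^{2}} = \frac{\left(3 - 24\right) \left(-63\right)}{\left(4 + 4\right)^{2}} = \frac{\left(-21\right) \left(-63\right)}{8^{2}} = \frac{1323}{64}$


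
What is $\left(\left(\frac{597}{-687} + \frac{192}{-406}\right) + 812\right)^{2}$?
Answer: $\frac{1420163973313969}{2161041169} \approx 6.5717 \cdot 10^{5}$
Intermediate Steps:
$\left(\left(\frac{597}{-687} + \frac{192}{-406}\right) + 812\right)^{2} = \left(\left(597 \left(- \frac{1}{687}\right) + 192 \left(- \frac{1}{406}\right)\right) + 812\right)^{2} = \left(\left(- \frac{199}{229} - \frac{96}{203}\right) + 812\right)^{2} = \left(- \frac{62381}{46487} + 812\right)^{2} = \left(\frac{37685063}{46487}\right)^{2} = \frac{1420163973313969}{2161041169}$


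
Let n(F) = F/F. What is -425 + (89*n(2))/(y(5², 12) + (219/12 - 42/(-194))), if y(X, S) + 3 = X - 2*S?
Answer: -2680793/6389 ≈ -419.60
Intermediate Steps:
y(X, S) = -3 + X - 2*S (y(X, S) = -3 + (X - 2*S) = -3 + X - 2*S)
n(F) = 1
-425 + (89*n(2))/(y(5², 12) + (219/12 - 42/(-194))) = -425 + (89*1)/((-3 + 5² - 2*12) + (219/12 - 42/(-194))) = -425 + 89/((-3 + 25 - 24) + (219*(1/12) - 42*(-1/194))) = -425 + 89/(-2 + (73/4 + 21/97)) = -425 + 89/(-2 + 7165/388) = -425 + 89/(6389/388) = -425 + (388/6389)*89 = -425 + 34532/6389 = -2680793/6389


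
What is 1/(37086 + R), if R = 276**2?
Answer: 1/113262 ≈ 8.8291e-6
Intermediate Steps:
R = 76176
1/(37086 + R) = 1/(37086 + 76176) = 1/113262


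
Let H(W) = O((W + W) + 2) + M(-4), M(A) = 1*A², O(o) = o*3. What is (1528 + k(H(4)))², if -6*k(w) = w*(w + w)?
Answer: 6091024/9 ≈ 6.7678e+5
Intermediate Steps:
O(o) = 3*o
M(A) = A²
H(W) = 22 + 6*W (H(W) = 3*((W + W) + 2) + (-4)² = 3*(2*W + 2) + 16 = 3*(2 + 2*W) + 16 = (6 + 6*W) + 16 = 22 + 6*W)
k(w) = -w²/3 (k(w) = -w*(w + w)/6 = -w*2*w/6 = -w²/3)
(1528 + k(H(4)))² = (1528 - (22 + 6*4)²/3)² = (1528 - (22 + 24)²/3)² = (1528 - ⅓*46²)² = (1528 - ⅓*2116)² = (1528 - 2116/3)² = (2468/3)² = 6091024/9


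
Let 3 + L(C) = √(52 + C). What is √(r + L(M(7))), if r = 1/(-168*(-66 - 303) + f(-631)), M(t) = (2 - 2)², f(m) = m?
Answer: √(-11295455602 + 7530344642*√13)/61361 ≈ 2.0521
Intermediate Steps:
M(t) = 0 (M(t) = 0² = 0)
r = 1/61361 (r = 1/(-168*(-66 - 303) - 631) = 1/(-168*(-369) - 631) = 1/(61992 - 631) = 1/61361 ≈ 1.6297e-5)
L(C) = -3 + √(52 + C)
√(r + L(M(7))) = √(1/61361 + (-3 + √(52 + 0))) = √(1/61361 + (-3 + √52)) = √(1/61361 + (-3 + 2*√13)) = √(-184082/61361 + 2*√13)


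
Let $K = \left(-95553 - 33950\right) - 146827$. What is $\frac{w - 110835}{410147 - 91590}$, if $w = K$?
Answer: $- \frac{387165}{318557} \approx -1.2154$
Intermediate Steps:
$K = -276330$ ($K = -129503 - 146827 = -276330$)
$w = -276330$
$\frac{w - 110835}{410147 - 91590} = \frac{-276330 - 110835}{410147 - 91590} = - \frac{387165}{318557}$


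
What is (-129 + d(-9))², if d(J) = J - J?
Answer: 16641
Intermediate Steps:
d(J) = 0
(-129 + d(-9))² = (-129 + 0)² = (-129)² = 16641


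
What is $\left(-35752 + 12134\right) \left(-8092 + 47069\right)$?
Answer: $-920558786$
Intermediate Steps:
$\left(-35752 + 12134\right) \left(-8092 + 47069\right) = \left(-23618\right) 38977 = -920558786$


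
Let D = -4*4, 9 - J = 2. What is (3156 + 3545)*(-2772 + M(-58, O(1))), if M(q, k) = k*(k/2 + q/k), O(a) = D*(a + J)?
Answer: 35930762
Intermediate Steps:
J = 7 (J = 9 - 1*2 = 9 - 2 = 7)
D = -16
O(a) = -112 - 16*a (O(a) = -16*(a + 7) = -16*(7 + a) = -112 - 16*a)
M(q, k) = k*(k/2 + q/k) (M(q, k) = k*(k*(1/2) + q/k) = k*(k/2 + q/k))
(3156 + 3545)*(-2772 + M(-58, O(1))) = (3156 + 3545)*(-2772 + (-58 + (-112 - 16*1)**2/2)) = 6701*(-2772 + (-58 + (-112 - 16)**2/2)) = 6701*(-2772 + (-58 + (1/2)*(-128)**2)) = 6701*(-2772 + (-58 + (1/2)*16384)) = 6701*(-2772 + (-58 + 8192)) = 6701*(-2772 + 8134) = 6701*5362 = 35930762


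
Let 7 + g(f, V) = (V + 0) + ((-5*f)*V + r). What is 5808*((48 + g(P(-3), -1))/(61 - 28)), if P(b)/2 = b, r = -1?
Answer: 1584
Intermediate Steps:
P(b) = 2*b
g(f, V) = -8 + V - 5*V*f (g(f, V) = -7 + ((V + 0) + ((-5*f)*V - 1)) = -7 + (V + (-5*V*f - 1)) = -7 + (V + (-1 - 5*V*f)) = -7 + (-1 + V - 5*V*f) = -8 + V - 5*V*f)
5808*((48 + g(P(-3), -1))/(61 - 28)) = 5808*((48 + (-8 - 1 - 5*(-1)*2*(-3)))/(61 - 28)) = 5808*((48 + (-8 - 1 - 5*(-1)*(-6)))/33) = 5808*((48 + (-8 - 1 - 30))*(1/33)) = 5808*((48 - 39)*(1/33)) = 5808*(9*(1/33)) = 5808*(3/11) = 1584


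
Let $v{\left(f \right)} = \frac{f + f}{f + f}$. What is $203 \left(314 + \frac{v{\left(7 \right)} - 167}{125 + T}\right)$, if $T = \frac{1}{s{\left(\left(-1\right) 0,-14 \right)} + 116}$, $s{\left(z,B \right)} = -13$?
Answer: $\frac{14090881}{222} \approx 63472.0$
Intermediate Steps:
$v{\left(f \right)} = 1$ ($v{\left(f \right)} = \frac{2 f}{2 f} = 2 f \frac{1}{2 f} = 1$)
$T = \frac{1}{103}$ ($T = \frac{1}{-13 + 116} = \frac{1}{103} \approx 0.0097087$)
$203 \left(314 + \frac{v{\left(7 \right)} - 167}{125 + T}\right) = 203 \left(314 + \frac{1 - 167}{125 + \frac{1}{103}}\right) = 203 \left(314 - \frac{166}{\frac{12876}{103}}\right) = 203 \left(314 - \frac{8549}{6438}\right) = 203 \cdot \frac{2012983}{6438} = \frac{14090881}{222}$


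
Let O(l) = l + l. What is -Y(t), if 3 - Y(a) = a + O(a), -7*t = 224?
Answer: -99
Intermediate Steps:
t = -32 (t = -⅐*224 = -32)
O(l) = 2*l
Y(a) = 3 - 3*a (Y(a) = 3 - (a + 2*a) = 3 - 3*a)
-Y(t) = -(3 - 3*(-32)) = -(3 + 96) = -1*99 = -99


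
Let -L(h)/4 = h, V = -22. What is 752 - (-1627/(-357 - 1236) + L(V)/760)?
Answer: 113631832/151335 ≈ 750.86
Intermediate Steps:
L(h) = -4*h
752 - (-1627/(-357 - 1236) + L(V)/760) = 752 - (-1627/(-357 - 1236) - 4*(-22)/760) = 752 - (-1627/(-1593) + 88*(1/760)) = 752 - (-1627*(-1/1593) + 11/95) = 752 - (1627/1593 + 11/95) = 752 - 1*172088/151335 = 752 - 172088/151335 = 113631832/151335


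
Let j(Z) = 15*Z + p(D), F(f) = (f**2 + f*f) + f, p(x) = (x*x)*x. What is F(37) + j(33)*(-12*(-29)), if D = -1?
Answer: 174687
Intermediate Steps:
p(x) = x**3 (p(x) = x**2*x = x**3)
F(f) = f + 2*f**2 (F(f) = (f**2 + f**2) + f = 2*f**2 + f = f + 2*f**2)
j(Z) = -1 + 15*Z (j(Z) = 15*Z + (-1)**3 = 15*Z - 1 = -1 + 15*Z)
F(37) + j(33)*(-12*(-29)) = 37*(1 + 2*37) + (-1 + 15*33)*(-12*(-29)) = 37*(1 + 74) + (-1 + 495)*348 = 37*75 + 494*348 = 2775 + 171912 = 174687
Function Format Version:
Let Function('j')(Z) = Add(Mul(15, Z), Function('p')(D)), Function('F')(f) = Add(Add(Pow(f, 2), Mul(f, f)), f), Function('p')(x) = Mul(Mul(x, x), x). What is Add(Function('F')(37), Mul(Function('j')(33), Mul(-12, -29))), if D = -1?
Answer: 174687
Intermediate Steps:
Function('p')(x) = Pow(x, 3) (Function('p')(x) = Mul(Pow(x, 2), x) = Pow(x, 3))
Function('F')(f) = Add(f, Mul(2, Pow(f, 2))) (Function('F')(f) = Add(Add(Pow(f, 2), Pow(f, 2)), f) = Add(Mul(2, Pow(f, 2)), f) = Add(f, Mul(2, Pow(f, 2))))
Function('j')(Z) = Add(-1, Mul(15, Z)) (Function('j')(Z) = Add(Mul(15, Z), Pow(-1, 3)) = Add(Mul(15, Z), -1) = Add(-1, Mul(15, Z)))
Add(Function('F')(37), Mul(Function('j')(33), Mul(-12, -29))) = Add(Mul(37, Add(1, Mul(2, 37))), Mul(Add(-1, Mul(15, 33)), Mul(-12, -29))) = Add(Mul(37, Add(1, 74)), Mul(Add(-1, 495), 348)) = Add(Mul(37, 75), Mul(494, 348)) = Add(2775, 171912) = 174687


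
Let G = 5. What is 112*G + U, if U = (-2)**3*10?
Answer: 480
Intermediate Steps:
U = -80 (U = -8*10 = -80)
112*G + U = 112*5 - 80 = 560 - 80 = 480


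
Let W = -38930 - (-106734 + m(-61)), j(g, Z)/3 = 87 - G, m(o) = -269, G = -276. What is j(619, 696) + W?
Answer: 69162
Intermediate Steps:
j(g, Z) = 1089 (j(g, Z) = 3*(87 - 1*(-276)) = 3*(87 + 276) = 3*363 = 1089)
W = 68073 (W = -38930 - (-106734 - 269) = -38930 - 1*(-107003) = -38930 + 107003 = 68073)
j(619, 696) + W = 1089 + 68073 = 69162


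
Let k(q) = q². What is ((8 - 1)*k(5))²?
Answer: 30625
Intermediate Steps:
((8 - 1)*k(5))² = ((8 - 1)*5²)² = (7*25)² = 175² = 30625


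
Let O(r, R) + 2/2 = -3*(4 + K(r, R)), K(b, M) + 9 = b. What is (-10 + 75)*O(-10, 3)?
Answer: 2860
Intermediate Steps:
K(b, M) = -9 + b
O(r, R) = 14 - 3*r (O(r, R) = -1 - 3*(4 + (-9 + r)) = -1 - 3*(-5 + r) = -1 + (15 - 3*r) = 14 - 3*r)
(-10 + 75)*O(-10, 3) = (-10 + 75)*(14 - 3*(-10)) = 65*(14 + 30) = 65*44 = 2860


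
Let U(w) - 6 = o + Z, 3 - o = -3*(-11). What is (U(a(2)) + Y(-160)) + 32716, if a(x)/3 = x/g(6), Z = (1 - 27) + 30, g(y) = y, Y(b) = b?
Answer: 32536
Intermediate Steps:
Z = 4 (Z = -26 + 30 = 4)
o = -30 (o = 3 - (-3)*(-11) = 3 - 1*33 = 3 - 33 = -30)
a(x) = x/2 (a(x) = 3*(x/6) = x/2)
U(w) = -20 (U(w) = 6 + (-30 + 4) = 6 - 26 = -20)
(U(a(2)) + Y(-160)) + 32716 = (-20 - 160) + 32716 = -180 + 32716 = 32536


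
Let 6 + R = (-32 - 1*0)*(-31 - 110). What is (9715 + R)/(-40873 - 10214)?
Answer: -14221/51087 ≈ -0.27837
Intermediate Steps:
R = 4506 (R = -6 + (-32 - 1*0)*(-31 - 110) = -6 + (-32 + 0)*(-141) = -6 - 32*(-141) = -6 + 4512 = 4506)
(9715 + R)/(-40873 - 10214) = (9715 + 4506)/(-40873 - 10214) = 14221/(-51087) = 14221*(-1/51087) = -14221/51087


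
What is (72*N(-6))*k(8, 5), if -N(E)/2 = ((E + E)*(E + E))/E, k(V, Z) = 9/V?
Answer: 3888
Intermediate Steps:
N(E) = -8*E (N(E) = -2*(E + E)*(E + E)/E = -2*(2*E)*(2*E)/E = -2*4*E²/E = -8*E)
(72*N(-6))*k(8, 5) = (72*(-8*(-6)))*(9/8) = (72*48)*(9*(⅛)) = 3456*(9/8) = 3888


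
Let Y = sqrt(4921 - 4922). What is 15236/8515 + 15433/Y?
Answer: 1172/655 - 15433*I ≈ 1.7893 - 15433.0*I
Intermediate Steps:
Y = I (Y = sqrt(-1) = I ≈ 1.0*I)
15236/8515 + 15433/Y = 15236/8515 + 15433/I = 15236*(1/8515) + 15433*(-I) = 1172/655 - 15433*I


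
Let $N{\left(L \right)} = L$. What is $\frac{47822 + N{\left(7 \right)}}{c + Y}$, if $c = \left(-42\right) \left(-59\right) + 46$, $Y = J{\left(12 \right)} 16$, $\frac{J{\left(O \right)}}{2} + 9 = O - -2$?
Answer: $\frac{47829}{2684} \approx 17.82$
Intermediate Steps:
$J{\left(O \right)} = -14 + 2 O$ ($J{\left(O \right)} = -18 + 2 \left(O - -2\right) = -18 + 2 \left(O + 2\right) = -18 + 2 \left(2 + O\right) = -18 + \left(4 + 2 O\right) = -14 + 2 O$)
$Y = 160$ ($Y = \left(-14 + 2 \cdot 12\right) 16 = \left(-14 + 24\right) 16 = 10 \cdot 16 = 160$)
$c = 2524$ ($c = 2478 + 46 = 2524$)
$\frac{47822 + N{\left(7 \right)}}{c + Y} = \frac{47822 + 7}{2524 + 160} = \frac{47829}{2684}$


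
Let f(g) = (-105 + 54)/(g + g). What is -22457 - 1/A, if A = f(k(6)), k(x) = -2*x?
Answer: -381777/17 ≈ -22457.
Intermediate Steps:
f(g) = -51/(2*g) (f(g) = -51*1/(2*g) = -51/(2*g))
A = 17/8 (A = -51/(2*((-2*6))) = -51/2/(-12) = -51/2*(-1/12) = 17/8 ≈ 2.1250)
-22457 - 1/A = -22457 - 1/17/8 = -22457 - 1*8/17 = -22457 - 8/17 = -381777/17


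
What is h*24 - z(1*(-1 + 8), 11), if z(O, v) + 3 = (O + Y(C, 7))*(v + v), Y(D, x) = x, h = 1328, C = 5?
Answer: 31567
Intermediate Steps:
z(O, v) = -3 + 2*v*(7 + O) (z(O, v) = -3 + (O + 7)*(v + v) = -3 + (7 + O)*(2*v) = -3 + 2*v*(7 + O))
h*24 - z(1*(-1 + 8), 11) = 1328*24 - (-3 + 14*11 + 2*(1*(-1 + 8))*11) = 31872 - (-3 + 154 + 2*(1*7)*11) = 31872 - (-3 + 154 + 2*7*11) = 31872 - (-3 + 154 + 154) = 31872 - 1*305 = 31872 - 305 = 31567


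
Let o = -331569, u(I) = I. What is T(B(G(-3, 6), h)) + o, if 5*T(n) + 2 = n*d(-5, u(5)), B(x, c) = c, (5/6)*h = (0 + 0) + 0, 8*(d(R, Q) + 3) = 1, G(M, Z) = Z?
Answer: -1657847/5 ≈ -3.3157e+5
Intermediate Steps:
d(R, Q) = -23/8 (d(R, Q) = -3 + (1/8)*1 = -3 + 1/8 = -23/8)
h = 0 (h = 6*((0 + 0) + 0)/5 = 6*(0 + 0)/5 = (6/5)*0 = 0)
T(n) = -2/5 - 23*n/40 (T(n) = -2/5 + (n*(-23/8))/5 = -2/5 + (-23*n/8)/5 = -2/5 - 23*n/40)
T(B(G(-3, 6), h)) + o = (-2/5 - 23/40*0) - 331569 = (-2/5 + 0) - 331569 = -2/5 - 331569 = -1657847/5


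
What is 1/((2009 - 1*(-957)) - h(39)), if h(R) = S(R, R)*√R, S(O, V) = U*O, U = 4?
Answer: 1483/3924026 + 39*√39/1962013 ≈ 0.00050206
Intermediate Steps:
S(O, V) = 4*O
h(R) = 4*R^(3/2) (h(R) = (4*R)*√R = 4*R^(3/2))
1/((2009 - 1*(-957)) - h(39)) = 1/((2009 - 1*(-957)) - 4*39^(3/2)) = 1/((2009 + 957) - 4*39*√39) = 1/(2966 - 156*√39)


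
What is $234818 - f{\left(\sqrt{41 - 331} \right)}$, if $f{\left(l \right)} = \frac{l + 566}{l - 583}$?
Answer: $\frac{26626827370}{113393} + \frac{383 i \sqrt{290}}{113393} \approx 2.3482 \cdot 10^{5} + 0.057519 i$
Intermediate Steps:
$f{\left(l \right)} = \frac{566 + l}{-583 + l}$
$234818 - f{\left(\sqrt{41 - 331} \right)} = 234818 - \frac{566 + \sqrt{41 - 331}}{-583 + \sqrt{41 - 331}} = 234818 - \frac{566 + \sqrt{-290}}{-583 + \sqrt{-290}} = 234818 - \frac{566 + i \sqrt{290}}{-583 + i \sqrt{290}}$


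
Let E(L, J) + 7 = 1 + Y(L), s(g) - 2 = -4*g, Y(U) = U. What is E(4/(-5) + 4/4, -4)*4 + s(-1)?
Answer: -86/5 ≈ -17.200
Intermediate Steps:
s(g) = 2 - 4*g
E(L, J) = -6 + L (E(L, J) = -7 + (1 + L) = -6 + L)
E(4/(-5) + 4/4, -4)*4 + s(-1) = (-6 + (4/(-5) + 4/4))*4 + (2 - 4*(-1)) = (-6 + (4*(-⅕) + 4*(¼)))*4 + (2 + 4) = (-6 + (-⅘ + 1))*4 + 6 = (-6 + ⅕)*4 + 6 = -29/5*4 + 6 = -116/5 + 6 = -86/5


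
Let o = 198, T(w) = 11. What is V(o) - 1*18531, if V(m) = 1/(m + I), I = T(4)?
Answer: -3872978/209 ≈ -18531.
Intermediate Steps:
I = 11
V(m) = 1/(11 + m) (V(m) = 1/(m + 11) = 1/(11 + m))
V(o) - 1*18531 = 1/(11 + 198) - 1*18531 = 1/209 - 18531 = -3872978/209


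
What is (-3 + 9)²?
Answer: 36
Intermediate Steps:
(-3 + 9)² = 6² = 36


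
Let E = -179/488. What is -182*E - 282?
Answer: -52519/244 ≈ -215.24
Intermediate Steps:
E = -179/488 (E = -179*1/488 = -179/488 ≈ -0.36680)
-182*E - 282 = -182*(-179/488) - 282 = 16289/244 - 282 = -52519/244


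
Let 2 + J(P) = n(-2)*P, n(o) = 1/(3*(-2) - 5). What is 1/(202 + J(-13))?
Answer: 11/2213 ≈ 0.0049706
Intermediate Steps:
n(o) = -1/11 (n(o) = 1/(-6 - 5) = 1/(-11) = -1/11)
J(P) = -2 - P/11
1/(202 + J(-13)) = 1/(202 + (-2 - 1/11*(-13))) = 1/(202 + (-2 + 13/11)) = 1/(202 - 9/11) = 1/(2213/11) = 11/2213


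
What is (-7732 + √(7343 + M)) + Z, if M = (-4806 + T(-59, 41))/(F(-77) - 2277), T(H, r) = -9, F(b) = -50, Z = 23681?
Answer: 15949 + 22*√82175678/2327 ≈ 16035.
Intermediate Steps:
M = 4815/2327 (M = (-4806 - 9)/(-50 - 2277) = -4815/(-2327) = -4815*(-1/2327) = 4815/2327 ≈ 2.0692)
(-7732 + √(7343 + M)) + Z = (-7732 + √(7343 + 4815/2327)) + 23681 = (-7732 + √(17091976/2327)) + 23681 = (-7732 + 22*√82175678/2327) + 23681 = 15949 + 22*√82175678/2327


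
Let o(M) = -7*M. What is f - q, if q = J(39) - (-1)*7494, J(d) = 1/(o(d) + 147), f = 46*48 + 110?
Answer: -652175/126 ≈ -5176.0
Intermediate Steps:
f = 2318 (f = 2208 + 110 = 2318)
J(d) = 1/(147 - 7*d) (J(d) = 1/(-7*d + 147) = 1/(147 - 7*d))
q = 944243/126 (q = -1/(-147 + 7*39) - (-1)*7494 = -1/(-147 + 273) - 1*(-7494) = -1/126 + 7494 = 944243/126 ≈ 7494.0)
f - q = 2318 - 1*944243/126 = 2318 - 944243/126 = -652175/126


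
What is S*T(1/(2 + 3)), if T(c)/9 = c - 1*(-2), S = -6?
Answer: -594/5 ≈ -118.80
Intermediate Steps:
T(c) = 18 + 9*c (T(c) = 9*(c - 1*(-2)) = 9*(c + 2) = 9*(2 + c) = 18 + 9*c)
S*T(1/(2 + 3)) = -6*(18 + 9/(2 + 3)) = -6*(18 + 9/5) = -6*99/5 = -594/5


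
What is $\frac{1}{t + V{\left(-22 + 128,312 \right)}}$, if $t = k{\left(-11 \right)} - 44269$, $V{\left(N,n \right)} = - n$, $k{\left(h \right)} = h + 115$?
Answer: $- \frac{1}{44477} \approx -2.2484 \cdot 10^{-5}$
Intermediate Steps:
$k{\left(h \right)} = 115 + h$
$t = -44165$ ($t = \left(115 - 11\right) - 44269 = 104 - 44269 = -44165$)
$\frac{1}{t + V{\left(-22 + 128,312 \right)}} = \frac{1}{-44165 - 312} = \frac{1}{-44477} = - \frac{1}{44477}$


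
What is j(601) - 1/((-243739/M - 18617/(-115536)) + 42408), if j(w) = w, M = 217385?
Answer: 640116932078437561/1065086451238321 ≈ 601.00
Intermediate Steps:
j(601) - 1/((-243739/M - 18617/(-115536)) + 42408) = 601 - 1/((-243739/217385 - 18617/(-115536)) + 42408) = 601 - 1/((-243739*1/217385 - 18617*(-1/115536)) + 42408) = 601 - 1/((-243739/217385 + 18617/115536) + 42408) = 601 - 1/(-24113572559/25115793360 + 42408) = 601 - 1/1065086451238321/25115793360 = 601 - 1*25115793360/1065086451238321 = 601 - 25115793360/1065086451238321 = 640116932078437561/1065086451238321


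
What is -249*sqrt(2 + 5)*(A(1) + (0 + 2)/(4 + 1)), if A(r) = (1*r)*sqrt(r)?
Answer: -1743*sqrt(7)/5 ≈ -922.31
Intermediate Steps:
A(r) = r**(3/2) (A(r) = r*sqrt(r) = r**(3/2))
-249*sqrt(2 + 5)*(A(1) + (0 + 2)/(4 + 1)) = -249*sqrt(2 + 5)*(1**(3/2) + (0 + 2)/(4 + 1)) = -249*sqrt(7)*(1 + 2/5) = -249*sqrt(7)*7/5 = -1743*sqrt(7)/5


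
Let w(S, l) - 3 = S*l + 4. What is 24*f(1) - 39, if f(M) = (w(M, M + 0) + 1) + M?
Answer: 201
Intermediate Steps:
w(S, l) = 7 + S*l (w(S, l) = 3 + (S*l + 4) = 3 + (4 + S*l) = 7 + S*l)
f(M) = 8 + M + M**2 (f(M) = ((7 + M*(M + 0)) + 1) + M = ((7 + M*M) + 1) + M = ((7 + M**2) + 1) + M = (8 + M**2) + M = 8 + M + M**2)
24*f(1) - 39 = 24*(8 + 1 + 1**2) - 39 = 24*(8 + 1 + 1) - 39 = 24*10 - 39 = 240 - 39 = 201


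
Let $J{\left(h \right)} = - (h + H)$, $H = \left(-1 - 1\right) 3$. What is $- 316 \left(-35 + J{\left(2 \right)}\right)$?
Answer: $9796$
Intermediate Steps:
$H = -6$ ($H = \left(-2\right) 3 = -6$)
$J{\left(h \right)} = 6 - h$ ($J{\left(h \right)} = - (h - 6) = - (-6 + h) = 6 - h$)
$- 316 \left(-35 + J{\left(2 \right)}\right) = - 316 \left(-35 + \left(6 - 2\right)\right) = - 316 \left(-35 + 4\right) = \left(-316\right) \left(-31\right) = 9796$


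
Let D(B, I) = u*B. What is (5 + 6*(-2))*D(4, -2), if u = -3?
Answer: 84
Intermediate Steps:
D(B, I) = -3*B
(5 + 6*(-2))*D(4, -2) = (5 + 6*(-2))*(-3*4) = (5 - 12)*(-12) = -7*(-12) = 84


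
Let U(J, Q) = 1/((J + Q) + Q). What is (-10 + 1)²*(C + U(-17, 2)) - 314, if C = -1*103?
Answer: -112622/13 ≈ -8663.2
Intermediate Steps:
C = -103
U(J, Q) = 1/(J + 2*Q)
(-10 + 1)²*(C + U(-17, 2)) - 314 = (-10 + 1)²*(-103 + 1/(-17 + 2*2)) - 314 = (-9)²*(-103 + 1/(-17 + 4)) - 314 = 81*(-103 + 1/(-13)) - 314 = 81*(-103 - 1/13) - 314 = 81*(-1340/13) - 314 = -108540/13 - 314 = -112622/13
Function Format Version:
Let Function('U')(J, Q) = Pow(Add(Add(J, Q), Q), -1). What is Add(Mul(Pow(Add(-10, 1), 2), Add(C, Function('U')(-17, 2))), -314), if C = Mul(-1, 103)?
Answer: Rational(-112622, 13) ≈ -8663.2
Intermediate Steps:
C = -103
Function('U')(J, Q) = Pow(Add(J, Mul(2, Q)), -1)
Add(Mul(Pow(Add(-10, 1), 2), Add(C, Function('U')(-17, 2))), -314) = Add(Mul(Pow(Add(-10, 1), 2), Add(-103, Pow(Add(-17, Mul(2, 2)), -1))), -314) = Add(Mul(Pow(-9, 2), Add(-103, Pow(Add(-17, 4), -1))), -314) = Add(Mul(81, Add(-103, Pow(-13, -1))), -314) = Add(Mul(81, Add(-103, Rational(-1, 13))), -314) = Add(Mul(81, Rational(-1340, 13)), -314) = Add(Rational(-108540, 13), -314) = Rational(-112622, 13)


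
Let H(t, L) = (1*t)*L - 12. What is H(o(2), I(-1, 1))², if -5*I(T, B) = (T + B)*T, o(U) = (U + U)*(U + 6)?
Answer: 144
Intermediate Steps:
o(U) = 2*U*(6 + U) (o(U) = (2*U)*(6 + U) = 2*U*(6 + U))
I(T, B) = -T*(B + T)/5 (I(T, B) = -(T + B)*T/5 = -(B + T)*T/5 = -T*(B + T)/5)
H(t, L) = -12 + L*t (H(t, L) = t*L - 12 = L*t - 12 = -12 + L*t)
H(o(2), I(-1, 1))² = (-12 + (-⅕*(-1)*(1 - 1))*(2*2*(6 + 2)))² = (-12 + (-⅕*(-1)*0)*(2*2*8))² = (-12 + 0*32)² = (-12 + 0)² = (-12)² = 144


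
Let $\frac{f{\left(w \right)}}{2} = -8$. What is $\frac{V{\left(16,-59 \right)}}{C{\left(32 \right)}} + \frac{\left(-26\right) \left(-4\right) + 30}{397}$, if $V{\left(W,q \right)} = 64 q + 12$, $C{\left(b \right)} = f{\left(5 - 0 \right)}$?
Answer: $\frac{374113}{1588} \approx 235.59$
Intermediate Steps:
$f{\left(w \right)} = -16$ ($f{\left(w \right)} = 2 \left(-8\right) = -16$)
$C{\left(b \right)} = -16$
$V{\left(W,q \right)} = 12 + 64 q$
$\frac{V{\left(16,-59 \right)}}{C{\left(32 \right)}} + \frac{\left(-26\right) \left(-4\right) + 30}{397} = \frac{12 + 64 \left(-59\right)}{-16} + \frac{\left(-26\right) \left(-4\right) + 30}{397} = \left(12 - 3776\right) \left(- \frac{1}{16}\right) + \left(104 + 30\right) \frac{1}{397} = \left(-3764\right) \left(- \frac{1}{16}\right) + 134 \cdot \frac{1}{397} = \frac{941}{4} + \frac{134}{397} = \frac{374113}{1588}$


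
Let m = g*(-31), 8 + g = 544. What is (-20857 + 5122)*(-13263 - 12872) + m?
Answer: 411217609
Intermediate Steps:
g = 536 (g = -8 + 544 = 536)
m = -16616 (m = 536*(-31) = -16616)
(-20857 + 5122)*(-13263 - 12872) + m = (-20857 + 5122)*(-13263 - 12872) - 16616 = -15735*(-26135) - 16616 = 411234225 - 16616 = 411217609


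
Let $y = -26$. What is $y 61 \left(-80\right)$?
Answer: $126880$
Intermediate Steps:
$y 61 \left(-80\right) = \left(-26\right) 61 \left(-80\right) = \left(-1586\right) \left(-80\right) = 126880$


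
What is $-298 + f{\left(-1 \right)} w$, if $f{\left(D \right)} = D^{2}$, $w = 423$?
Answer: $125$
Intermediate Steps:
$-298 + f{\left(-1 \right)} w = -298 + \left(-1\right)^{2} \cdot 423 = -298 + 1 \cdot 423 = -298 + 423 = 125$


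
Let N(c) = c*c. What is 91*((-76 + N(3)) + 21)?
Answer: -4186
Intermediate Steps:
N(c) = c**2
91*((-76 + N(3)) + 21) = 91*((-76 + 3**2) + 21) = 91*((-76 + 9) + 21) = 91*(-67 + 21) = 91*(-46) = -4186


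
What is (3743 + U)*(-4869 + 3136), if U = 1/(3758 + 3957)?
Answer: -50044267318/7715 ≈ -6.4866e+6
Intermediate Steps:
U = 1/7715 ≈ 0.00012962
(3743 + U)*(-4869 + 3136) = (3743 + 1/7715)*(-4869 + 3136) = (28877246/7715)*(-1733) = -50044267318/7715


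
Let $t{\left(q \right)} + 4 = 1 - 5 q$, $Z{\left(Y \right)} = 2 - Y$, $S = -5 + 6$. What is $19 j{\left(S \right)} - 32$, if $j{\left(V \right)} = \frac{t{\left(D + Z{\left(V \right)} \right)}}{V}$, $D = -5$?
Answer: $291$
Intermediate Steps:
$S = 1$
$t{\left(q \right)} = -3 - 5 q$ ($t{\left(q \right)} = -4 - \left(-1 + 5 q\right) = -3 - 5 q$)
$j{\left(V \right)} = \frac{12 + 5 V}{V}$ ($j{\left(V \right)} = \frac{-3 - 5 \left(-5 - \left(-2 + V\right)\right)}{V} = \frac{-3 - 5 \left(-3 - V\right)}{V} = \frac{-3 + \left(15 + 5 V\right)}{V} = \frac{12 + 5 V}{V}$)
$19 j{\left(S \right)} - 32 = 19 \left(5 + \frac{12}{1}\right) - 32 = 19 \left(5 + 12 \cdot 1\right) - 32 = 19 \left(5 + 12\right) - 32 = 19 \cdot 17 - 32 = 323 - 32 = 291$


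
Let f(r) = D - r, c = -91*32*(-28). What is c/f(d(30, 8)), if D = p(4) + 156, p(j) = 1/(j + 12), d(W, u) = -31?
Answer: 1304576/2993 ≈ 435.88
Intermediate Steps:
p(j) = 1/(12 + j)
c = 81536 (c = -2912*(-28) = 81536)
D = 2497/16 (D = 1/(12 + 4) + 156 = 1/16 + 156 = 2497/16 ≈ 156.06)
f(r) = 2497/16 - r
c/f(d(30, 8)) = 81536/(2497/16 - 1*(-31)) = 81536/(2497/16 + 31) = 81536/(2993/16) = 81536*(16/2993) = 1304576/2993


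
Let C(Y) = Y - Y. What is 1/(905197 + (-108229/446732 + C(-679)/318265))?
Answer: 40612/36761850725 ≈ 1.1047e-6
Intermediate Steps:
C(Y) = 0
1/(905197 + (-108229/446732 + C(-679)/318265)) = 1/(905197 + (-108229/446732 + 0/318265)) = 1/(905197 + (-108229*1/446732 + 0*(1/318265))) = 1/(905197 + (-9839/40612 + 0)) = 1/(905197 - 9839/40612) = 1/(36761850725/40612) = 40612/36761850725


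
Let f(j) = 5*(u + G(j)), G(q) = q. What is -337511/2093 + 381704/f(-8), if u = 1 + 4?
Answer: -803969137/31395 ≈ -25608.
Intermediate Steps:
u = 5
f(j) = 25 + 5*j (f(j) = 5*(5 + j) = 25 + 5*j)
-337511/2093 + 381704/f(-8) = -337511/2093 + 381704/(25 + 5*(-8)) = -337511*1/2093 + 381704/(25 - 40) = -337511/2093 + 381704/(-15) = -337511/2093 + 381704*(-1/15) = -337511/2093 - 381704/15 = -803969137/31395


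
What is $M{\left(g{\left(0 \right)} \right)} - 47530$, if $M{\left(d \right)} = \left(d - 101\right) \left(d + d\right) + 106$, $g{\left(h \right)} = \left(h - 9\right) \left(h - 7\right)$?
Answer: $-52212$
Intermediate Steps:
$g{\left(h \right)} = \left(-9 + h\right) \left(-7 + h\right)$
$M{\left(d \right)} = 106 + 2 d \left(-101 + d\right)$ ($M{\left(d \right)} = \left(d - 101\right) 2 d + 106 = \left(-101 + d\right) 2 d + 106 = 2 d \left(-101 + d\right) + 106 = 106 + 2 d \left(-101 + d\right)$)
$M{\left(g{\left(0 \right)} \right)} - 47530 = \left(106 - 202 \left(63 + 0^{2} - 0\right) + 2 \left(63 + 0^{2} - 0\right)^{2}\right) - 47530 = \left(106 - 202 \left(63 + 0 + 0\right) + 2 \left(63 + 0 + 0\right)^{2}\right) - 47530 = \left(106 - 12726 + 2 \cdot 63^{2}\right) - 47530 = \left(106 - 12726 + 2 \cdot 3969\right) - 47530 = \left(106 - 12726 + 7938\right) - 47530 = -4682 - 47530 = -52212$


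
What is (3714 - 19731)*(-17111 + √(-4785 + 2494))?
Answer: 274066887 - 16017*I*√2291 ≈ 2.7407e+8 - 7.6664e+5*I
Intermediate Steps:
(3714 - 19731)*(-17111 + √(-4785 + 2494)) = -16017*(-17111 + √(-2291)) = -16017*(-17111 + I*√2291) = 274066887 - 16017*I*√2291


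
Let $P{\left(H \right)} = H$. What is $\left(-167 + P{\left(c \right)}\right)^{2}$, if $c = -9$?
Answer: $30976$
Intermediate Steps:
$\left(-167 + P{\left(c \right)}\right)^{2} = \left(-167 - 9\right)^{2} = \left(-176\right)^{2} = 30976$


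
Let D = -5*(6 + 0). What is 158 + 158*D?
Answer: -4582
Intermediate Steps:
D = -30 (D = -5*6 = -30)
158 + 158*D = 158 + 158*(-30) = 158 - 4740 = -4582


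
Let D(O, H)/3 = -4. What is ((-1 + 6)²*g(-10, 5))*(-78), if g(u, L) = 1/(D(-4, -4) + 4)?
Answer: 975/4 ≈ 243.75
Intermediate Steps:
D(O, H) = -12 (D(O, H) = 3*(-4) = -12)
g(u, L) = -⅛ (g(u, L) = 1/(-12 + 4) = 1/(-8) = -⅛)
((-1 + 6)²*g(-10, 5))*(-78) = ((-1 + 6)²*(-⅛))*(-78) = (5²*(-⅛))*(-78) = (25*(-⅛))*(-78) = -25/8*(-78) = 975/4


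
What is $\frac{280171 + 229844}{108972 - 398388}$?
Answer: $- \frac{170005}{96472} \approx -1.7622$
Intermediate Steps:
$\frac{280171 + 229844}{108972 - 398388} = \frac{510015}{-289416} = 510015 \left(- \frac{1}{289416}\right) = - \frac{170005}{96472}$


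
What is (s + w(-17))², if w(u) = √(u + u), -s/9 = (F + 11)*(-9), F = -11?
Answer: -34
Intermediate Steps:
s = 0 (s = -9*(-11 + 11)*(-9) = -0*(-9) = -9*0 = 0)
w(u) = √2*√u (w(u) = √(2*u) = √2*√u)
(s + w(-17))² = (0 + √2*√(-17))² = (0 + √2*(I*√17))² = (0 + I*√34)² = (I*√34)² = -34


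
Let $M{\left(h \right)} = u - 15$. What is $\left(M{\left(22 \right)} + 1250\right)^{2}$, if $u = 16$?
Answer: $1565001$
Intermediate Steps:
$M{\left(h \right)} = 1$ ($M{\left(h \right)} = 16 - 15 = 1$)
$\left(M{\left(22 \right)} + 1250\right)^{2} = \left(1 + 1250\right)^{2} = 1251^{2} = 1565001$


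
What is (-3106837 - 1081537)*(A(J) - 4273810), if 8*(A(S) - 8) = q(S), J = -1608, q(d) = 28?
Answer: 17900266518639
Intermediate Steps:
A(S) = 23/2 (A(S) = 8 + (⅛)*28 = 8 + 7/2 = 23/2)
(-3106837 - 1081537)*(A(J) - 4273810) = (-3106837 - 1081537)*(23/2 - 4273810) = -4188374*(-8547597/2) = 17900266518639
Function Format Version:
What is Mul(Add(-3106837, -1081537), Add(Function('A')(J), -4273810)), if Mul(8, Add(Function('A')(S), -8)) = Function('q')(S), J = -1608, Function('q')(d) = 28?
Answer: 17900266518639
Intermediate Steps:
Function('A')(S) = Rational(23, 2) (Function('A')(S) = Add(8, Mul(Rational(1, 8), 28)) = Add(8, Rational(7, 2)) = Rational(23, 2))
Mul(Add(-3106837, -1081537), Add(Function('A')(J), -4273810)) = Mul(Add(-3106837, -1081537), Add(Rational(23, 2), -4273810)) = Mul(-4188374, Rational(-8547597, 2)) = 17900266518639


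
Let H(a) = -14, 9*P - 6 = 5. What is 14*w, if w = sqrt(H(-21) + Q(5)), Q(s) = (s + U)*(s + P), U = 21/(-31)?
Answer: 14*sqrt(111538)/93 ≈ 50.276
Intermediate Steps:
P = 11/9 (P = 2/3 + (1/9)*5 = 2/3 + 5/9 = 11/9 ≈ 1.2222)
U = -21/31 (U = 21*(-1/31) = -21/31 ≈ -0.67742)
Q(s) = (-21/31 + s)*(11/9 + s) (Q(s) = (s - 21/31)*(s + 11/9) = (-21/31 + s)*(11/9 + s))
w = sqrt(111538)/93 (w = sqrt(-14 + (-77/93 + 5**2 + (152/279)*5)) = sqrt(-14 + (-77/93 + 25 + 760/279)) = sqrt(-14 + 7504/279) = sqrt(3598/279) = sqrt(111538)/93 ≈ 3.5911)
14*w = 14*(sqrt(111538)/93) = 14*sqrt(111538)/93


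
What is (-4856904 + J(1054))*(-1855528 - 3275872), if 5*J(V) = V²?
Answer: 23782606313120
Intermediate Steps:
J(V) = V²/5
(-4856904 + J(1054))*(-1855528 - 3275872) = (-4856904 + (⅕)*1054²)*(-1855528 - 3275872) = (-4856904 + (⅕)*1110916)*(-5131400) = (-4856904 + 1110916/5)*(-5131400) = -23173604/5*(-5131400) = 23782606313120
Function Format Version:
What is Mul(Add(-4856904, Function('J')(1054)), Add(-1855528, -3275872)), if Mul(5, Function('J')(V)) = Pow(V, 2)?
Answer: 23782606313120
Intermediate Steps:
Function('J')(V) = Mul(Rational(1, 5), Pow(V, 2))
Mul(Add(-4856904, Function('J')(1054)), Add(-1855528, -3275872)) = Mul(Add(-4856904, Mul(Rational(1, 5), Pow(1054, 2))), Add(-1855528, -3275872)) = Mul(Add(-4856904, Mul(Rational(1, 5), 1110916)), -5131400) = Mul(Add(-4856904, Rational(1110916, 5)), -5131400) = Mul(Rational(-23173604, 5), -5131400) = 23782606313120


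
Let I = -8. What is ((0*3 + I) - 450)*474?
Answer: -217092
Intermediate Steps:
((0*3 + I) - 450)*474 = ((0*3 - 8) - 450)*474 = ((0 - 8) - 450)*474 = (-8 - 450)*474 = -458*474 = -217092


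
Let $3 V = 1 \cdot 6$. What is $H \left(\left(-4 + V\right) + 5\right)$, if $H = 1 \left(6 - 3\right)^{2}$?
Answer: $27$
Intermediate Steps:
$V = 2$ ($V = \frac{1 \cdot 6}{3} = \frac{1}{3} \cdot 6 = 2$)
$H = 9$ ($H = 1 \cdot 3^{2} = 1 \cdot 9 = 9$)
$H \left(\left(-4 + V\right) + 5\right) = 9 \left(\left(-4 + 2\right) + 5\right) = 9 \left(-2 + 5\right) = 9 \cdot 3 = 27$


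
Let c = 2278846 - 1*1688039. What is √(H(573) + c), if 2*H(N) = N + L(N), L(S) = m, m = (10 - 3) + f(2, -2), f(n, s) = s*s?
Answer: √591099 ≈ 768.83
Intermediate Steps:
f(n, s) = s²
m = 11 (m = (10 - 3) + (-2)² = 7 + 4 = 11)
L(S) = 11
c = 590807 (c = 2278846 - 1688039 = 590807)
H(N) = 11/2 + N/2 (H(N) = (N + 11)/2 = (11 + N)/2 = 11/2 + N/2)
√(H(573) + c) = √((11/2 + (½)*573) + 590807) = √((11/2 + 573/2) + 590807) = √(292 + 590807) = √591099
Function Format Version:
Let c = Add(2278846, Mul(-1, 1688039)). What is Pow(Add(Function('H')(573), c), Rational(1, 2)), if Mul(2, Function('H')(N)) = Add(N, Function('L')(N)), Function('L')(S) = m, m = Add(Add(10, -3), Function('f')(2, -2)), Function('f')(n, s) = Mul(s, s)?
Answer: Pow(591099, Rational(1, 2)) ≈ 768.83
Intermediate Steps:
Function('f')(n, s) = Pow(s, 2)
m = 11 (m = Add(Add(10, -3), Pow(-2, 2)) = Add(7, 4) = 11)
Function('L')(S) = 11
c = 590807 (c = Add(2278846, -1688039) = 590807)
Function('H')(N) = Add(Rational(11, 2), Mul(Rational(1, 2), N)) (Function('H')(N) = Mul(Rational(1, 2), Add(N, 11)) = Mul(Rational(1, 2), Add(11, N)) = Add(Rational(11, 2), Mul(Rational(1, 2), N)))
Pow(Add(Function('H')(573), c), Rational(1, 2)) = Pow(Add(Add(Rational(11, 2), Mul(Rational(1, 2), 573)), 590807), Rational(1, 2)) = Pow(Add(Add(Rational(11, 2), Rational(573, 2)), 590807), Rational(1, 2)) = Pow(Add(292, 590807), Rational(1, 2)) = Pow(591099, Rational(1, 2))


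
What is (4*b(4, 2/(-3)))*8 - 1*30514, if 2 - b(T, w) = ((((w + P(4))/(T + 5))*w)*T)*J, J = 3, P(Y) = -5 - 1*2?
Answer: -828038/27 ≈ -30668.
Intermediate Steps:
P(Y) = -7 (P(Y) = -5 - 2 = -7)
b(T, w) = 2 - 3*T*w*(-7 + w)/(5 + T) (b(T, w) = 2 - (((w - 7)/(T + 5))*w)*T*3 = 2 - (((-7 + w)/(5 + T))*w)*T*3 = 2 - (w*(-7 + w)/(5 + T))*T*3 = 2 - T*w*(-7 + w)/(5 + T)*3 = 2 - 3*T*w*(-7 + w)/(5 + T))
(4*b(4, 2/(-3)))*8 - 1*30514 = (4*((10 + 2*4 - 3*4*(2/(-3))**2 + 21*4*(2/(-3)))/(5 + 4)))*8 - 1*30514 = (4*((10 + 8 - 3*4*(2*(-1/3))**2 + 21*4*(2*(-1/3)))/9))*8 - 30514 = (4*((10 + 8 - 3*4*(-2/3)**2 + 21*4*(-2/3))/9))*8 - 30514 = (4*((10 + 8 - 3*4*4/9 - 56)/9))*8 - 30514 = (4*((10 + 8 - 16/3 - 56)/9))*8 - 30514 = (4*((1/9)*(-130/3)))*8 - 30514 = (4*(-130/27))*8 - 30514 = -520/27*8 - 30514 = -4160/27 - 30514 = -828038/27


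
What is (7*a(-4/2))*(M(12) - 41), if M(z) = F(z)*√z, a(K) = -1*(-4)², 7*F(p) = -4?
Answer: 4592 + 128*√3 ≈ 4813.7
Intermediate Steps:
F(p) = -4/7 (F(p) = (⅐)*(-4) = -4/7)
a(K) = -16 (a(K) = -1*16 = -16)
M(z) = -4*√z/7
(7*a(-4/2))*(M(12) - 41) = (7*(-16))*(-8*√3/7 - 41) = -112*(-8*√3/7 - 41) = -112*(-41 - 8*√3/7) = 4592 + 128*√3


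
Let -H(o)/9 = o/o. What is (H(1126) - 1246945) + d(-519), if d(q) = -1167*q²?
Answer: -315591241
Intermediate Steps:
H(o) = -9 (H(o) = -9*o/o = -9*1 = -9)
(H(1126) - 1246945) + d(-519) = (-9 - 1246945) - 1167*(-519)² = -1246954 - 1167*269361 = -1246954 - 314344287 = -315591241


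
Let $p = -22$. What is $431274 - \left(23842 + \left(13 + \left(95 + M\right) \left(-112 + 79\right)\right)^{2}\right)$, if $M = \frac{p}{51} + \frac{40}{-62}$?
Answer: $- \frac{2532580789256}{277729} \approx -9.1189 \cdot 10^{6}$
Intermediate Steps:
$M = - \frac{1702}{1581}$ ($M = - \frac{22}{51} + \frac{40}{-62} = \left(-22\right) \frac{1}{51} + 40 \left(- \frac{1}{62}\right) = - \frac{22}{51} - \frac{20}{31} = - \frac{1702}{1581} \approx -1.0765$)
$431274 - \left(23842 + \left(13 + \left(95 + M\right) \left(-112 + 79\right)\right)^{2}\right) = 431274 - \left(23842 + \left(13 + \left(95 - \frac{1702}{1581}\right) \left(-112 + 79\right)\right)^{2}\right) = 431274 - \left(23842 + \left(13 + \frac{148493}{1581} \left(-33\right)\right)^{2}\right) = 431274 - \left(23842 + \left(13 - \frac{1633423}{527}\right)^{2}\right) = 431274 - \left(23842 + \left(- \frac{1626572}{527}\right)^{2}\right) = 431274 - \left(23842 + \frac{2645736471184}{277729}\right) = 431274 - \frac{2652358086002}{277729} = - \frac{2532580789256}{277729}$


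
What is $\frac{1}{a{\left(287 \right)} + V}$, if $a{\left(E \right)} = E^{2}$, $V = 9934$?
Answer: $\frac{1}{92303} \approx 1.0834 \cdot 10^{-5}$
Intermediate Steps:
$\frac{1}{a{\left(287 \right)} + V} = \frac{1}{287^{2} + 9934} = \frac{1}{82369 + 9934} = \frac{1}{92303}$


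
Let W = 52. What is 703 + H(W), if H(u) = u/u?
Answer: 704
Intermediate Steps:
H(u) = 1
703 + H(W) = 703 + 1 = 704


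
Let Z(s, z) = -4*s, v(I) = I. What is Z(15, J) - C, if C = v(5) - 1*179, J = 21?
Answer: 114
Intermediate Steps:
C = -174 (C = 5 - 1*179 = 5 - 179 = -174)
Z(15, J) - C = -4*15 - 1*(-174) = -60 + 174 = 114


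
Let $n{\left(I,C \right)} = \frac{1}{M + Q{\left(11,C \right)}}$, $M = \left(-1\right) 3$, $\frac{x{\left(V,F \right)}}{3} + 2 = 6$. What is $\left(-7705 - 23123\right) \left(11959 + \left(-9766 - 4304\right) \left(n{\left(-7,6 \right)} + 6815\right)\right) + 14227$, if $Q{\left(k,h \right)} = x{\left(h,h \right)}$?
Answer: $2955685514015$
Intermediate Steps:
$x{\left(V,F \right)} = 12$ ($x{\left(V,F \right)} = -6 + 3 \cdot 6 = -6 + 18 = 12$)
$Q{\left(k,h \right)} = 12$
$M = -3$
$n{\left(I,C \right)} = \frac{1}{9}$ ($n{\left(I,C \right)} = \frac{1}{-3 + 12} = \frac{1}{9}$)
$\left(-7705 - 23123\right) \left(11959 + \left(-9766 - 4304\right) \left(n{\left(-7,6 \right)} + 6815\right)\right) + 14227 = \left(-7705 - 23123\right) \left(11959 + \left(-9766 - 4304\right) \left(\frac{1}{9} + 6815\right)\right) + 14227 = - 30828 \left(11959 - \frac{287665840}{3}\right) + 14227 = \left(-30828\right) \left(- \frac{287629963}{3}\right) + 14227 = 2955685499788 + 14227 = 2955685514015$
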